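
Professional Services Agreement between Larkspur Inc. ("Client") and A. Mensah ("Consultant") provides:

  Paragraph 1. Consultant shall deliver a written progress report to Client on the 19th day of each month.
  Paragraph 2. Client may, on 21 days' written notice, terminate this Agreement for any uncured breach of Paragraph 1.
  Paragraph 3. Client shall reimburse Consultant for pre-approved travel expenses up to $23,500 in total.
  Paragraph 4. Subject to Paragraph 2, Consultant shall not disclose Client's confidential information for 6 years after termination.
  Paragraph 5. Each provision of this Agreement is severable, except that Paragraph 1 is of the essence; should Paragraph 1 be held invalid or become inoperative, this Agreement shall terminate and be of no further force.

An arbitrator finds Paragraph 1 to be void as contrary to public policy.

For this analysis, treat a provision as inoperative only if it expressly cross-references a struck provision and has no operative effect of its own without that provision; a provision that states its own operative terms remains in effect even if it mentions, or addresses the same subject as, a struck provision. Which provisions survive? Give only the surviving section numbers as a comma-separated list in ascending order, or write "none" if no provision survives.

none

Paragraph 1 is struck. Paragraph 2 has no operative effect of its own apart from Paragraph 1 and is therefore inoperative. Paragraph 5 makes Paragraph 1 an essential term, and Paragraph 1 is the provision held invalid; under Paragraph 5, the entire Agreement is therefore void. No provision of the Agreement survives.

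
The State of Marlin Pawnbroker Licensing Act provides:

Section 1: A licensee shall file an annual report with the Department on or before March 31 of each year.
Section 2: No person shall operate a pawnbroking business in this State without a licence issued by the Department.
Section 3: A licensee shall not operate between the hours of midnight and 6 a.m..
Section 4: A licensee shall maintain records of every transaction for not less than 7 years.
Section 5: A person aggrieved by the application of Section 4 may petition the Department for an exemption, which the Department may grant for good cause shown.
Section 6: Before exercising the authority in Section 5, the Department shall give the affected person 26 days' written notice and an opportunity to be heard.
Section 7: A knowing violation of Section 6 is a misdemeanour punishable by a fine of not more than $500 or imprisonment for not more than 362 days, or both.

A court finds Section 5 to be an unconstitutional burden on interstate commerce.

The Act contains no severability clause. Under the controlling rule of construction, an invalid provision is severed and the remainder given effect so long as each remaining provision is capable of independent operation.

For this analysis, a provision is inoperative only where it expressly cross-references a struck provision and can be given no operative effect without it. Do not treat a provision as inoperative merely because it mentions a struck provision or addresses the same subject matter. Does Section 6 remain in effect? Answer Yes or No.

Section 5 is struck. Section 6 merely fixes the notice-and-hearing requirement for Section 5; with Section 5 gone it has nothing to operate on and falls away. Section 7 has no operative effect of its own apart from Section 6 and is therefore inoperative. With no severability clause, the stated default rule severs what cannot stand and enforces each remaining provision that can operate on its own. That leaves Section 1, Section 2, Section 3, and Section 4 in effect. Section 6 is among the inoperative provisions, so the answer is no.

No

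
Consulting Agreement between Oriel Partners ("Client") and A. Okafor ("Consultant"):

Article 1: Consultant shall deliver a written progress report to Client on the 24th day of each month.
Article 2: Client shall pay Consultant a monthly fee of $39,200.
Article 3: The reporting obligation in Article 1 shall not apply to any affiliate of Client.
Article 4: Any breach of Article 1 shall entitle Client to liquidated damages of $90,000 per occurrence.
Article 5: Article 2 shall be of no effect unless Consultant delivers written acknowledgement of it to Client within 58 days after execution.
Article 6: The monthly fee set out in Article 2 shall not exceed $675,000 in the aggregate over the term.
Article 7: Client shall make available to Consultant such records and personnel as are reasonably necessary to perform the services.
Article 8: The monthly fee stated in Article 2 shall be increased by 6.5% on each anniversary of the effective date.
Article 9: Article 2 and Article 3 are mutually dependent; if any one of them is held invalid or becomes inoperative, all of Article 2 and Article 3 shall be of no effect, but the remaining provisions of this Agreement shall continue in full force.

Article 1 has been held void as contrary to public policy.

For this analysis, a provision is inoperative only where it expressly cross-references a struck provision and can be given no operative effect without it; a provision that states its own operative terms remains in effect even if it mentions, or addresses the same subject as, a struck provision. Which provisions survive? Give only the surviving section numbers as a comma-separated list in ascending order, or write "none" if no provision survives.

7, 9

Article 1 is struck. The whole of Article 3 is the carve-out from the reporting obligation, defined by reference to Article 1, so Article 3 cannot stand once Article 1 is removed. Article 4 has no operative effect of its own apart from Article 1 and is therefore inoperative. Article 9 declares Article 2 and Article 3 mutually dependent; since one of them has fallen, all of them are of no effect. That brings down Article 2 as well. Article 5, Article 6, and Article 8 in turn depend solely on a provision now struck and likewise fall. The remainder continues in force under Article 9. Article 7 and Article 9 remain in effect.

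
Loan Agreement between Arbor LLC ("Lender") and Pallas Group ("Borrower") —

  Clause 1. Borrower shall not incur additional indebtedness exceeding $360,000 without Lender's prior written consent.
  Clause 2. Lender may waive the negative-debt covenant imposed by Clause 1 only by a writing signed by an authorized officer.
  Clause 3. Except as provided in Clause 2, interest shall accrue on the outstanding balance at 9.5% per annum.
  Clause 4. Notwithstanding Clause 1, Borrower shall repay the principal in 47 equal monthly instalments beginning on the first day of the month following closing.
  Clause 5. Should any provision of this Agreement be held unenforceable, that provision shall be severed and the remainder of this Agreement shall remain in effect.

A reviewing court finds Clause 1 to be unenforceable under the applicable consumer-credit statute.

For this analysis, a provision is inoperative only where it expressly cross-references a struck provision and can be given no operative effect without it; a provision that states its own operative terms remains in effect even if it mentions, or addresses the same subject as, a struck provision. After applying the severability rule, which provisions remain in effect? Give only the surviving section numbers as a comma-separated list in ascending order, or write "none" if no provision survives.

Clause 1 is struck. The only function of Clause 2 is the waiver condition for Clause 1, so it cannot stand once Clause 1 is removed. Clause 3 mentions Clause 2 but its own obligation stands independently of Clause 2, so Clause 3 is not affected. Although Clause 4 refers to Clause 1, its operative terms do not depend on Clause 1, so it remains in effect. Clause 5 is a severability clause and preserves every provision that can still be given independent effect. That leaves Clause 3, Clause 4, and Clause 5 in effect.

3, 4, 5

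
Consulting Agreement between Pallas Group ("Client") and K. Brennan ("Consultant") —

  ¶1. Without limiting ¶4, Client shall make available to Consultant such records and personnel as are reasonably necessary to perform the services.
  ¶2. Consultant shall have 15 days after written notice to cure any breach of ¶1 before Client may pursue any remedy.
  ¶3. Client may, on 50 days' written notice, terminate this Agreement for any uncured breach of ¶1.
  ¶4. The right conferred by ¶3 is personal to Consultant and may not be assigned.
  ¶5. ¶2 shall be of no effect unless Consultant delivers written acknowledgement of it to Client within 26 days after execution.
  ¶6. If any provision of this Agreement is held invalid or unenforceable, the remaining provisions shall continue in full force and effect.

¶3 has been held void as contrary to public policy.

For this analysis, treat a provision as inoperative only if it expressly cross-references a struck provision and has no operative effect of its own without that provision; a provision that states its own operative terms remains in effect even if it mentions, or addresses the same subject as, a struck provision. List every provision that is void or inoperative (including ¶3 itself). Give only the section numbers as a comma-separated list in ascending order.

¶3 is struck. The only function of ¶4 is the non-assignment of ¶3, so it cannot stand once ¶3 is removed. Although ¶1 refers to ¶4, its operative terms do not depend on ¶4, so it remains in effect. Under the severability clause in ¶6, the remaining provisions continue in force. The provisions still in force are ¶1, ¶2, ¶5, and ¶6.

3, 4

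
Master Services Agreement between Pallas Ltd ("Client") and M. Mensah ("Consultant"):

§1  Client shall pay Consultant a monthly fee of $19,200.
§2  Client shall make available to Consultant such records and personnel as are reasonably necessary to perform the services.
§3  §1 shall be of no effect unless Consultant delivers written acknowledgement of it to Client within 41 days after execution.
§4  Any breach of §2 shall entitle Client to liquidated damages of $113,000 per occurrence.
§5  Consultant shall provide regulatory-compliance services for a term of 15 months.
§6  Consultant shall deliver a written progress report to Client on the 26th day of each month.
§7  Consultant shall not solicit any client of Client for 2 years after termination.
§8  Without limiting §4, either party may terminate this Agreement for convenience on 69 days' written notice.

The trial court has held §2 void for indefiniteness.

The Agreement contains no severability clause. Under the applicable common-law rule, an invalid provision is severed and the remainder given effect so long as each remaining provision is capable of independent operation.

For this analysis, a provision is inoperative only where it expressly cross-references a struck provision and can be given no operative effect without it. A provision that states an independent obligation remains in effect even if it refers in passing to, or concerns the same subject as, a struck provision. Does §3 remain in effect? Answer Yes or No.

§2 is struck. §4 operates only by reference to §2, so it falls with §2. Although §8 refers to §4, its operative terms do not depend on §4, so it remains in effect. With no severability clause, the stated default rule severs what cannot stand and enforces each remaining provision that can operate on its own. That leaves §1, §3, §5, §6, §7, and §8 in effect. §3 is among the surviving provisions, so the answer is yes.

Yes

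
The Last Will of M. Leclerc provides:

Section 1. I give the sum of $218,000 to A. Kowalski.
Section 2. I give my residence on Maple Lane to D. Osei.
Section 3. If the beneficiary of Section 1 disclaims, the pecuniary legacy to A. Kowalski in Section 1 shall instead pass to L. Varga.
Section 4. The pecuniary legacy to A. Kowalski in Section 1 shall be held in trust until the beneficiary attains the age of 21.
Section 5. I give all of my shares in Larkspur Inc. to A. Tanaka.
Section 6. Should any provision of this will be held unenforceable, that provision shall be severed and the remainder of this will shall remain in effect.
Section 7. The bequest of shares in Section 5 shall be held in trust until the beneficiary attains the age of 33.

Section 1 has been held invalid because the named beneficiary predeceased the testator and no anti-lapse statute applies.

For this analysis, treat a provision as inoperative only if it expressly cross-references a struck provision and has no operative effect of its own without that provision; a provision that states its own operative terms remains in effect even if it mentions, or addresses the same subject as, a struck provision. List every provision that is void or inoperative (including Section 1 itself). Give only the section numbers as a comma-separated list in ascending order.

Section 1 is struck. Section 3 merely fixes the alternative disposition for Section 1; with Section 1 gone it has nothing to operate on and falls away. Section 4 operates only by reference to Section 1, so it falls with Section 1. Under the severability clause in Section 6, the remaining provisions continue in force. That leaves Section 2, Section 5, Section 6, and Section 7 in effect.

1, 3, 4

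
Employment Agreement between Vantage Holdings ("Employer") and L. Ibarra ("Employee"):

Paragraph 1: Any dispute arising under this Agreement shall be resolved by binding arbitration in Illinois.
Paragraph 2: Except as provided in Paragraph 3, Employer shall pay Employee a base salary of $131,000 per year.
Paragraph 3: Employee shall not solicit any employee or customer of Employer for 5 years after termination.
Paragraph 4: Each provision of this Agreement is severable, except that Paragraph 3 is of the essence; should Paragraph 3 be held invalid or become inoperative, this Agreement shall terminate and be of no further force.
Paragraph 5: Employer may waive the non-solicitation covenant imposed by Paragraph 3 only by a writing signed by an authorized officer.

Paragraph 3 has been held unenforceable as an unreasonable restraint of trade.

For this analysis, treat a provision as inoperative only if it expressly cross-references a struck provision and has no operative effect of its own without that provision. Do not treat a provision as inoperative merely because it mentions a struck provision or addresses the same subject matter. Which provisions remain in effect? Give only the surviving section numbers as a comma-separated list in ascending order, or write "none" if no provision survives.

Paragraph 3 is struck. Paragraph 5 operates only by reference to Paragraph 3, so it falls with Paragraph 3. Paragraph 4 makes Paragraph 3 an essential term, and Paragraph 3 is the provision held invalid; under Paragraph 4, the entire Agreement is therefore void. No provision of the Agreement survives.

none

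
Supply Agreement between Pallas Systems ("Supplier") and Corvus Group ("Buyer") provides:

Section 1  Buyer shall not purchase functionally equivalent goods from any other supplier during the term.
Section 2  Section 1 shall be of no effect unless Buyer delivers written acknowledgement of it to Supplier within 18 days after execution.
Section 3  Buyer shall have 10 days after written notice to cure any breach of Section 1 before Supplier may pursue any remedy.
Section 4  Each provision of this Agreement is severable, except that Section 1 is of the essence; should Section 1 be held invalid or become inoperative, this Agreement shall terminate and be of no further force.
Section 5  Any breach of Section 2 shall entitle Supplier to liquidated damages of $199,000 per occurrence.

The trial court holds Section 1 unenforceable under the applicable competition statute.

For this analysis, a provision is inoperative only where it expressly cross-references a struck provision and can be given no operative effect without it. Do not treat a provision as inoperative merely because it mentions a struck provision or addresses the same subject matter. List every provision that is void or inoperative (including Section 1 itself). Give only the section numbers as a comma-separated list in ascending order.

1, 2, 3, 4, 5

Section 1 is struck. Section 2 has no operative effect of its own apart from Section 1 and is therefore inoperative. Section 3 operates only by reference to Section 1, so it falls with Section 1. Section 5 has no operative effect of its own apart from Section 2 and is therefore inoperative. Section 4 makes Section 1 an essential term, and Section 1 is the provision held invalid; under Section 4, the entire Agreement is therefore void. No provision of the Agreement survives.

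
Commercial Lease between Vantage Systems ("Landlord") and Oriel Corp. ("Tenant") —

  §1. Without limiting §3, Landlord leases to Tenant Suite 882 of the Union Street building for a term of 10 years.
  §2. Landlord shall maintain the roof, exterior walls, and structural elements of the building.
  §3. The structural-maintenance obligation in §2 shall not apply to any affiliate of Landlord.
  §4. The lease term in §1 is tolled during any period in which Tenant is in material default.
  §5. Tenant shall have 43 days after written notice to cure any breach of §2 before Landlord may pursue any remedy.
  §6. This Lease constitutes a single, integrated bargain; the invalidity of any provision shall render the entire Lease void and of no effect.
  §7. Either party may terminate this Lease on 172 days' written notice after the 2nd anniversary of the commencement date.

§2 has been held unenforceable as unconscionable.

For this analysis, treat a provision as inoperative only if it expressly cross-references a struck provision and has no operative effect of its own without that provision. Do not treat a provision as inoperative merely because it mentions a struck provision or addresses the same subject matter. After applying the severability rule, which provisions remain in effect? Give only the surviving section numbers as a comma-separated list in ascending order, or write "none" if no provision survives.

none

§2 is struck. §3 operates only by reference to §2, so it falls with §2. §5 merely fixes the cure period for breach of §2; with §2 gone it has nothing to operate on and falls away. §6 provides that the Lease is not severable, so the invalidity of any one provision voids the entire Lease. No provision of the Lease survives.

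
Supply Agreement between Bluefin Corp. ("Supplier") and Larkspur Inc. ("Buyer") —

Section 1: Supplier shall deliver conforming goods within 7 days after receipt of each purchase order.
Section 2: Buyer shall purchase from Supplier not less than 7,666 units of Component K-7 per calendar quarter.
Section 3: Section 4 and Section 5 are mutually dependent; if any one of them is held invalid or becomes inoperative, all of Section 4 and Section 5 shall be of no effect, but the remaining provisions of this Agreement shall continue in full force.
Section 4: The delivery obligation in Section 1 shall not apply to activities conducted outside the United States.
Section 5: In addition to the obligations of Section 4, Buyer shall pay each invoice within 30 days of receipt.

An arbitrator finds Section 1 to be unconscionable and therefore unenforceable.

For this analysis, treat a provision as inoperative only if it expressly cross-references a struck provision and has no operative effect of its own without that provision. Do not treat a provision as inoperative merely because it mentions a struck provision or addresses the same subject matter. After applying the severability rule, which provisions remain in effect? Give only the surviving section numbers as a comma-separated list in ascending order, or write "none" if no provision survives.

Section 1 is struck. Section 4 operates only by reference to Section 1, so it falls with Section 1. Section 3 declares Section 4 and Section 5 mutually dependent; since one of them has fallen, all of them are of no effect. That brings down Section 5 as well. The remainder continues in force under Section 3. The provisions still in force are Section 2 and Section 3.

2, 3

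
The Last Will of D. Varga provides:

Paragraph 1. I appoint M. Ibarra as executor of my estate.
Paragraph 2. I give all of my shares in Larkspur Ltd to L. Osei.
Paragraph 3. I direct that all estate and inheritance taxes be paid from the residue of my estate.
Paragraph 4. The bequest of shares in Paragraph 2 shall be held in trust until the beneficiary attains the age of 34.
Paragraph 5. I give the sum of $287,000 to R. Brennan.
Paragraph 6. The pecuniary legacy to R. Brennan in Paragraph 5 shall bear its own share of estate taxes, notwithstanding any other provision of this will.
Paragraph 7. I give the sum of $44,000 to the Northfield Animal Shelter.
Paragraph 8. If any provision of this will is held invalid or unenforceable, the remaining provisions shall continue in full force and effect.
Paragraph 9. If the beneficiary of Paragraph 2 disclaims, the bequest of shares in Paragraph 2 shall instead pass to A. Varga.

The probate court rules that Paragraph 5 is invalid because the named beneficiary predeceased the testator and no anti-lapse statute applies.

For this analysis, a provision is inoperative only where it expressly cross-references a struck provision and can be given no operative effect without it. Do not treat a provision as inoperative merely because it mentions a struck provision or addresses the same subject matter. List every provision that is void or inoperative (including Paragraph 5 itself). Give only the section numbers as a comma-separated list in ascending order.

5, 6

Paragraph 5 is struck. The only function of Paragraph 6 is the tax charge on Paragraph 5, so it cannot stand once Paragraph 5 is removed. Paragraph 8 is a severability clause and preserves every provision that can still be given independent effect. Paragraph 1, Paragraph 2, Paragraph 3, Paragraph 4, Paragraph 7, Paragraph 8, and Paragraph 9 remain in effect.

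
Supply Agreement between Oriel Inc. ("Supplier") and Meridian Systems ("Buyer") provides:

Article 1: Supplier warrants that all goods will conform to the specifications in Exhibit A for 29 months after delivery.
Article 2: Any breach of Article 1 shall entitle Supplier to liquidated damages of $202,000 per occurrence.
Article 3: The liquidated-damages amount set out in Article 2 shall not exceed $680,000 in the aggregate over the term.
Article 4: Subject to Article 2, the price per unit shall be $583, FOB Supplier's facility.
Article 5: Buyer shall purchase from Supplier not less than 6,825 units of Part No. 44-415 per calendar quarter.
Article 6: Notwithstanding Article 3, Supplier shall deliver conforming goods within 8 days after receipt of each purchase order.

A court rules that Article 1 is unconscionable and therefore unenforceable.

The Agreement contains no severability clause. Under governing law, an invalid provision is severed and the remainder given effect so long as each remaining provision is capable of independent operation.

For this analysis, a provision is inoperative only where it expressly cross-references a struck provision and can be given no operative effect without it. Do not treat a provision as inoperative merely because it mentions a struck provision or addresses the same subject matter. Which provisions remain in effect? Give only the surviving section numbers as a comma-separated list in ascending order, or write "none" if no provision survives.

4, 5, 6

Article 1 is struck. Article 2 does nothing except set the liquidated-damages amount by reference to Article 1; with Article 1 gone it has no independent effect and is inoperative. Article 3 operates only by reference to Article 2, so it falls with Article 2. Article 6 mentions Article 3 but its own obligation stands independently of Article 3, so Article 6 is not affected. Although Article 4 refers to Article 2, its operative terms do not depend on Article 2, so it remains in effect. With no severability clause, the stated default rule severs what cannot stand and enforces each remaining provision that can operate on its own. The provisions still in force are Article 4, Article 5, and Article 6.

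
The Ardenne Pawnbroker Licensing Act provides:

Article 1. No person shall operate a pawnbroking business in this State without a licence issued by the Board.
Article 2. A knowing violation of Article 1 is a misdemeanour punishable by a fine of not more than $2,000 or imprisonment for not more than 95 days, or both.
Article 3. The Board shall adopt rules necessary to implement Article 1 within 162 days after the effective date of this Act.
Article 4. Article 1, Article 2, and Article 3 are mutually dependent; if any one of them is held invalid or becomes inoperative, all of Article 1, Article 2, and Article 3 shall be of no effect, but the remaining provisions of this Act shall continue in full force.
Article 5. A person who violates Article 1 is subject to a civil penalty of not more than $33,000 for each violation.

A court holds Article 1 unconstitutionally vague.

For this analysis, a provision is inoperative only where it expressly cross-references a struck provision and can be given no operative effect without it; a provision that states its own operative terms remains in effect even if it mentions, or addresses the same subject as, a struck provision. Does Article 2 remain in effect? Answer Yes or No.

No

Article 1 is struck. Article 2 has no operative effect of its own apart from Article 1 and is therefore inoperative. Article 3 has no operative effect of its own apart from Article 1 and is therefore inoperative. Article 5 operates only by reference to Article 1, so it falls with Article 1. Article 4 declares Article 1, Article 2, and Article 3 mutually dependent; since one of them has fallen, all of them are of no effect. The remainder continues in force under Article 4. Only Article 4 remains in effect. Article 2 is among the inoperative provisions, so the answer is no.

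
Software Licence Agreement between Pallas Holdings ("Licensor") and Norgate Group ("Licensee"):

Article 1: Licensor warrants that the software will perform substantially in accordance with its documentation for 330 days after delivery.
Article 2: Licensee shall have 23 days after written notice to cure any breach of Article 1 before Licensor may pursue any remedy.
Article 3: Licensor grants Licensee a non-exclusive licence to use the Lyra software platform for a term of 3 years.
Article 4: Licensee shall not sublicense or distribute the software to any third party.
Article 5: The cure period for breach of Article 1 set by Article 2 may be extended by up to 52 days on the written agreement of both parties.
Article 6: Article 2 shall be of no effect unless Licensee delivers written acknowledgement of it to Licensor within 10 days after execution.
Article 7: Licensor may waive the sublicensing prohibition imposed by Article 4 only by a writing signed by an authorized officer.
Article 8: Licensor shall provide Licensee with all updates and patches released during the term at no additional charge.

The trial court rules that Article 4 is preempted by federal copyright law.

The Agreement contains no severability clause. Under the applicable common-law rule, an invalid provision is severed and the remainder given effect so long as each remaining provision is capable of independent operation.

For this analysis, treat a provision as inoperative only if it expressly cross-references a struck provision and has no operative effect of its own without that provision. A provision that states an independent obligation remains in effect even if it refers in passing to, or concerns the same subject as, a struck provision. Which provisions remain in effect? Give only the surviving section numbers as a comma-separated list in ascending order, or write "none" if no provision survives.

Article 4 is struck. Article 7 operates only by reference to Article 4, so it falls with Article 4. Under the stated default rule, only provisions that cannot operate independently fall away; the rest are enforced. That leaves Article 1, Article 2, Article 3, Article 5, Article 6, and Article 8 in effect.

1, 2, 3, 5, 6, 8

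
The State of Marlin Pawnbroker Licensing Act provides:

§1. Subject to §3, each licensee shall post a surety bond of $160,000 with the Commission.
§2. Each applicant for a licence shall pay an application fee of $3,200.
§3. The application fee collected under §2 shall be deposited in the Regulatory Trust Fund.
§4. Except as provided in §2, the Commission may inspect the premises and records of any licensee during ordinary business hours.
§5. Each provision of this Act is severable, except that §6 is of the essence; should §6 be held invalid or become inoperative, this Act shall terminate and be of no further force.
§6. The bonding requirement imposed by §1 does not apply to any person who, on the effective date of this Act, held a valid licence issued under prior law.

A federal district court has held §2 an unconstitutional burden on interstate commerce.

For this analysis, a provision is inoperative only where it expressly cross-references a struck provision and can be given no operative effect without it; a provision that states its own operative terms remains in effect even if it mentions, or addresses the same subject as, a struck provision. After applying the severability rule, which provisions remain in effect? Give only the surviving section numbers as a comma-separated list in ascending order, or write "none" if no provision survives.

§2 is struck. The whole of §3 is the disposition of the application fee, defined by reference to §2, so §3 cannot stand once §2 is removed. Although §1 refers to §3, its operative terms do not depend on §3, so it remains in effect. Although §4 refers to §2, its operative terms do not depend on §2, so it remains in effect. §5 makes §6 an essential term, but §6 is unaffected, so the severability proviso in §5 preserves the remaining provisions. The provisions still in force are §1, §4, §5, and §6.

1, 4, 5, 6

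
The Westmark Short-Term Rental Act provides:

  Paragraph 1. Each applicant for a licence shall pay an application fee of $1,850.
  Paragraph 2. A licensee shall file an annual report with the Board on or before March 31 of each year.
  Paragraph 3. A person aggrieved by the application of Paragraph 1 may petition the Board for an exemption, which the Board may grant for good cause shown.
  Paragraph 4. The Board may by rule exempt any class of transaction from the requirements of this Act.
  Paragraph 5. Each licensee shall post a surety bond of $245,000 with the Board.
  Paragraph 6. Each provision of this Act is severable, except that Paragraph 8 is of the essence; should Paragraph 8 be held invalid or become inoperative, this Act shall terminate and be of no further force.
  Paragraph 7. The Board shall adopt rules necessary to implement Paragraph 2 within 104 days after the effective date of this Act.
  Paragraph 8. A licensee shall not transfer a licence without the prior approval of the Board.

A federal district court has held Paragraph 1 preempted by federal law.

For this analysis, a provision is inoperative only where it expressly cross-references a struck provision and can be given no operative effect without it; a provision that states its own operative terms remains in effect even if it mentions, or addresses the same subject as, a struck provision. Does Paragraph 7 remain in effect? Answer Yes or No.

Yes

Paragraph 1 is struck. The only function of Paragraph 3 is the exemption procedure for Paragraph 1, so it cannot stand once Paragraph 1 is removed. Paragraph 6 makes Paragraph 8 an essential term, but Paragraph 8 is unaffected, so the severability proviso in Paragraph 6 preserves the remaining provisions. Paragraph 2, Paragraph 4, Paragraph 5, Paragraph 6, Paragraph 7, and Paragraph 8 remain in effect. Paragraph 7 is among the surviving provisions, so the answer is yes.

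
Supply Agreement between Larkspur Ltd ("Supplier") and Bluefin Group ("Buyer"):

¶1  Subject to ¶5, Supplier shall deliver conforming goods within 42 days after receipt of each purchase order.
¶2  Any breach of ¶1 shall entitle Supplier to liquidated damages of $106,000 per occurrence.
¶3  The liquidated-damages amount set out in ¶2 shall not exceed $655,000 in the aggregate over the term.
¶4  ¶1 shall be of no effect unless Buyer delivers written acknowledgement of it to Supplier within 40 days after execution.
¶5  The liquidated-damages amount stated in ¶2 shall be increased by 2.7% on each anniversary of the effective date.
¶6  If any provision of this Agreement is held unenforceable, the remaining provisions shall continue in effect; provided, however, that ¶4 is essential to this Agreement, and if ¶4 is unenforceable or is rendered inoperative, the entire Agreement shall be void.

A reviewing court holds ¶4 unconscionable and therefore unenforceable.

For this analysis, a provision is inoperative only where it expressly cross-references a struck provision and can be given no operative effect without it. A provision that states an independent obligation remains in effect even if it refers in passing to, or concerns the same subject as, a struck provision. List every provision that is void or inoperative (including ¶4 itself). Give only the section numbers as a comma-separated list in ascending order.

¶4 is struck. No other provision's operative terms depend on ¶4. ¶6 makes ¶4 an essential term, and ¶4 is the provision held invalid; under ¶6, the entire Agreement is therefore void. No provision of the Agreement survives.

1, 2, 3, 4, 5, 6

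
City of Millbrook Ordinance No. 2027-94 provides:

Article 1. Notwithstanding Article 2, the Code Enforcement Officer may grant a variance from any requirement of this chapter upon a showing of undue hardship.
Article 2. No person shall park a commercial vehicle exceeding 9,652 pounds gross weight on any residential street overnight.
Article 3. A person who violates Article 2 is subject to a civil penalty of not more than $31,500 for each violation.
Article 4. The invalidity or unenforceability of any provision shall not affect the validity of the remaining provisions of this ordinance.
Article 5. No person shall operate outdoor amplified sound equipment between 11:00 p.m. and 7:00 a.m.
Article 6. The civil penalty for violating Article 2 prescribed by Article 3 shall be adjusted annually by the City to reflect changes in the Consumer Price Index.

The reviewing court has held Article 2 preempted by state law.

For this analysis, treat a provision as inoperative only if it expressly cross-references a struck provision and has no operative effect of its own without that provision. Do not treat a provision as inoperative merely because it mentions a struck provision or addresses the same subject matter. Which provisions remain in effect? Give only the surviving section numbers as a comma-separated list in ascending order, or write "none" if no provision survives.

Article 2 is struck. The only function of Article 3 is the civil penalty for violating Article 2, so it cannot stand once Article 2 is removed. The whole of Article 6 is the indexation of the civil penalty for violating Article 2, defined by reference to Article 3, so Article 6 cannot stand once Article 3 is removed. Although Article 1 refers to Article 2, its operative terms do not depend on Article 2, so it remains in effect. Under the severability clause in Article 4, the remaining provisions continue in force. That leaves Article 1, Article 4, and Article 5 in effect.

1, 4, 5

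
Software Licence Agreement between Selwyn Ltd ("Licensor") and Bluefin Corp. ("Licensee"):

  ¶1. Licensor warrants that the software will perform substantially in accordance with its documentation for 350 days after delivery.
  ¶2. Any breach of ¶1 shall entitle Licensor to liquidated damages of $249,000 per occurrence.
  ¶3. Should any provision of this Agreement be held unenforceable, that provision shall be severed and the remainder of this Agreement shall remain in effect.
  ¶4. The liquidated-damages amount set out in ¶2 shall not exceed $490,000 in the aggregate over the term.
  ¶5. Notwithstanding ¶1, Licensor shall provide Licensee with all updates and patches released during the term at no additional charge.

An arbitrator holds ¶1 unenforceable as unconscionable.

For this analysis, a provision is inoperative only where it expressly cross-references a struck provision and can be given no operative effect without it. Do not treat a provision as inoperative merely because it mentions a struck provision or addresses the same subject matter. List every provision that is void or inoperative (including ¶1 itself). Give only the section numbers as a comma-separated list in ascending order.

1, 2, 4

¶1 is struck. ¶2 operates only by reference to ¶1, so it falls with ¶1. ¶4 has no operative effect of its own apart from ¶2 and is therefore inoperative. Although ¶5 refers to ¶1, its operative terms do not depend on ¶1, so it remains in effect. Under the severability clause in ¶3, the remaining provisions continue in force. ¶3 and ¶5 remain in effect.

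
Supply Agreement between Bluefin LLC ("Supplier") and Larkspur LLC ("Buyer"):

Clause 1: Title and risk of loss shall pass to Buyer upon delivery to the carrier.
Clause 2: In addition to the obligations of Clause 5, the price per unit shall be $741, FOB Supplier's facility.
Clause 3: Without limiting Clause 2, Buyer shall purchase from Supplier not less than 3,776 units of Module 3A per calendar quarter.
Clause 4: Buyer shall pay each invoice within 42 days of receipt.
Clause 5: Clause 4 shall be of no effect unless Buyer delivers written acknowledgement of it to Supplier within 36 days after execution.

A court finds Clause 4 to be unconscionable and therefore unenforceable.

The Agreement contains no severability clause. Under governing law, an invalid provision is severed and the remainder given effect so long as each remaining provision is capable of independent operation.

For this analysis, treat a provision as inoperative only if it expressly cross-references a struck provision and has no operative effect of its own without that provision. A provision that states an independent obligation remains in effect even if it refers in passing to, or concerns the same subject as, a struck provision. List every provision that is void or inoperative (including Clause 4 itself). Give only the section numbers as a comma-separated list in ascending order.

Clause 4 is struck. The only function of Clause 5 is the acknowledgement condition for Clause 4, so it cannot stand once Clause 4 is removed. Clause 2 mentions Clause 5 but its own obligation stands independently of Clause 5, so Clause 2 is not affected. Under the stated default rule, only provisions that cannot operate independently fall away; the rest are enforced. The provisions still in force are Clause 1, Clause 2, and Clause 3.

4, 5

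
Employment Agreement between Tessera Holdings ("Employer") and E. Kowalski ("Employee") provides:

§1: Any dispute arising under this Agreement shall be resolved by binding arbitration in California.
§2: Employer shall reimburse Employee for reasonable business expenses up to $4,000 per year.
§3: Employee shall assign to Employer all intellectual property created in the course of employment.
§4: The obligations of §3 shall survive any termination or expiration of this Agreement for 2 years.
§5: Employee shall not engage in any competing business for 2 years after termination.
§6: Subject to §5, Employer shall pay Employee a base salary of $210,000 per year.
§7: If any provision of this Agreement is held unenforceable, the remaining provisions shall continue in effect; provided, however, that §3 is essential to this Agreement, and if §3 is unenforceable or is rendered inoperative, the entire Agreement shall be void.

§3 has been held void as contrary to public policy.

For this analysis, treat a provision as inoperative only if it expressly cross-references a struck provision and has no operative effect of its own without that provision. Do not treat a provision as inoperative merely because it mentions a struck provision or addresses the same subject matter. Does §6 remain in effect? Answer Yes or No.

§3 is struck. §4 merely fixes the survival period for §3; with §3 gone it has nothing to operate on and falls away. §7 makes §3 an essential term, and §3 is the provision held invalid; under §7, the entire Agreement is therefore void. No provision of the Agreement survives. §6 is among the inoperative provisions, so the answer is no.

No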